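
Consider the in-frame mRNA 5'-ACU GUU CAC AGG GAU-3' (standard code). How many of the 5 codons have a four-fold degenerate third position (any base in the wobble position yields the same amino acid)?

Codon 1 ACU (Thr): third position 4-fold.
Codon 2 GUU (Val): third position 4-fold.
Codon 3 CAC (His): third position 2-fold.
Codon 4 AGG (Arg): third position 2-fold.
Codon 5 GAU (Asp): third position 2-fold.
Four-fold degenerate third positions: 2.

2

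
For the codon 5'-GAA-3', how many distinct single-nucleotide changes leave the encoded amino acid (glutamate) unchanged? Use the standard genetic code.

1

Position 1: none → 0 synonymous.
Position 2: none → 0 synonymous.
Position 3: GAG → 1 synonymous.
Total: 0 + 0 + 1 = 1.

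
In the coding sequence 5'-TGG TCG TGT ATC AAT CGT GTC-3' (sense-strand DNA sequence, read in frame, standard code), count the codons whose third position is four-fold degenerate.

Codon 1 TGG (Trp): third position 1-fold.
Codon 2 TCG (Ser): third position 4-fold.
Codon 3 TGT (Cys): third position 2-fold.
Codon 4 ATC (Ile): third position 3-fold.
Codon 5 AAT (Asn): third position 2-fold.
Codon 6 CGT (Arg): third position 4-fold.
Codon 7 GTC (Val): third position 4-fold.
Four-fold degenerate third positions: 3.

3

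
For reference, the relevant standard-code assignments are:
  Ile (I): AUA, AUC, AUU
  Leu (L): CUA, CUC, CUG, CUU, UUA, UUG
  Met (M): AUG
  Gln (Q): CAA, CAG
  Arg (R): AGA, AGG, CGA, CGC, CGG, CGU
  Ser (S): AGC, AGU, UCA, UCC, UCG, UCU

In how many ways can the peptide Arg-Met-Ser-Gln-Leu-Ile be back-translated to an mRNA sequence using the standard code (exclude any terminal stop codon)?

Arg: 6 codons.
Met: 1 codon.
Ser: 6 codons.
Gln: 2 codons.
Leu: 6 codons.
Ile: 3 codons.
6 × 1 × 6 × 2 × 6 × 3 = 1296.

1296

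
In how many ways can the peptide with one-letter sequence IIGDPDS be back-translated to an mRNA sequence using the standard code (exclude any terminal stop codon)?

Ile: 3 codons.
Ile: 3 codons.
Gly: 4 codons.
Asp: 2 codons.
Pro: 4 codons.
Asp: 2 codons.
Ser: 6 codons.
3 × 3 × 4 × 2 × 4 × 2 × 6 = 3456.

3456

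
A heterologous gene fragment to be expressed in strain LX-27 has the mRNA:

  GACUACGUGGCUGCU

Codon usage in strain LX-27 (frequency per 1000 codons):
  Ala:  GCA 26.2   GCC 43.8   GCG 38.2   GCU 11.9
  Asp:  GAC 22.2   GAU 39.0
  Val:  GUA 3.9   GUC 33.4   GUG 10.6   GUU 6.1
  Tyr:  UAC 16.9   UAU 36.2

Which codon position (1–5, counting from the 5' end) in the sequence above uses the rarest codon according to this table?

Codon 1 GAC (Asp): 22.2 per 1000.
Codon 2 UAC (Tyr): 16.9 per 1000.
Codon 3 GUG (Val): 10.6 per 1000.
Codon 4 GCU (Ala): 11.9 per 1000.
Codon 5 GCU (Ala): 11.9 per 1000.
Lowest frequency is 10.6 at codon 3.

3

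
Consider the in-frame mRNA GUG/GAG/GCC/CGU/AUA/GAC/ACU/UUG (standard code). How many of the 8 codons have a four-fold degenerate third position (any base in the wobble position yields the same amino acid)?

4

Codon 1 GUG (Val): third position 4-fold.
Codon 2 GAG (Glu): third position 2-fold.
Codon 3 GCC (Ala): third position 4-fold.
Codon 4 CGU (Arg): third position 4-fold.
Codon 5 AUA (Ile): third position 3-fold.
Codon 6 GAC (Asp): third position 2-fold.
Codon 7 ACU (Thr): third position 4-fold.
Codon 8 UUG (Leu): third position 2-fold.
Four-fold degenerate third positions: 4.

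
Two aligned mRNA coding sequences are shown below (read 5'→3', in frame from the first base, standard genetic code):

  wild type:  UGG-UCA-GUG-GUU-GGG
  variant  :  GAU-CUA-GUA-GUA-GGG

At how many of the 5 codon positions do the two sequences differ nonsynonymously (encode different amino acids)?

Codon 1: UGG Trp / GAU Asp — nonsynonymous.
Codon 2: UCA Ser / CUA Leu — nonsynonymous.
Codon 3: GUG Val / GUA Val — synonymous.
Codon 4: GUU Val / GUA Val — synonymous.
Codon 5: GGG Gly / GGG Gly — identical.
Nonsynonymous differences: 2.

2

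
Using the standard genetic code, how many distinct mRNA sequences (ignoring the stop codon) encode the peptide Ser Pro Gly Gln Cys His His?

1536

Ser: 6 codons.
Pro: 4 codons.
Gly: 4 codons.
Gln: 2 codons.
Cys: 2 codons.
His: 2 codons.
His: 2 codons.
6 × 4 × 4 × 2 × 2 × 2 × 2 = 1536.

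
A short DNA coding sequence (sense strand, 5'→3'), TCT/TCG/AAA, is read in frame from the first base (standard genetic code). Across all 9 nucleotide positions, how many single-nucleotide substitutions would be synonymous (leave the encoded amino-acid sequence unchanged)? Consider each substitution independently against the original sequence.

Codon 1 (TCT, Ser): 3 synonymous substitutions.
Codon 2 (TCG, Ser): 3 synonymous substitutions.
Codon 3 (AAA, Lys): 1 synonymous substitution.
Total: 3 + 3 + 1 = 7.

7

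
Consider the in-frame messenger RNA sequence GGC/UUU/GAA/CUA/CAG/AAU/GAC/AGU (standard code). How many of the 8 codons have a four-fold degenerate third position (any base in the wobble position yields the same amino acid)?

2

Codon 1 GGC (Gly): third position 4-fold.
Codon 2 UUU (Phe): third position 2-fold.
Codon 3 GAA (Glu): third position 2-fold.
Codon 4 CUA (Leu): third position 4-fold.
Codon 5 CAG (Gln): third position 2-fold.
Codon 6 AAU (Asn): third position 2-fold.
Codon 7 GAC (Asp): third position 2-fold.
Codon 8 AGU (Ser): third position 2-fold.
Four-fold degenerate third positions: 2.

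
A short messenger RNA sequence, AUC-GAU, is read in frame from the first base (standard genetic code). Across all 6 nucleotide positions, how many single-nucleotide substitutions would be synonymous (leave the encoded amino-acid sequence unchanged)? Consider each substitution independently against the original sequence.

3

Codon 1 (AUC, Ile): 2 synonymous substitutions.
Codon 2 (GAU, Asp): 1 synonymous substitution.
Total: 2 + 1 = 3.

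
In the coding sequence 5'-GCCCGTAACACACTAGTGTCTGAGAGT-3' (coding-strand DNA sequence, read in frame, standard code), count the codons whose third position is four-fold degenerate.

6

Codon 1 GCC (Ala): third position 4-fold.
Codon 2 CGT (Arg): third position 4-fold.
Codon 3 AAC (Asn): third position 2-fold.
Codon 4 ACA (Thr): third position 4-fold.
Codon 5 CTA (Leu): third position 4-fold.
Codon 6 GTG (Val): third position 4-fold.
Codon 7 TCT (Ser): third position 4-fold.
Codon 8 GAG (Glu): third position 2-fold.
Codon 9 AGT (Ser): third position 2-fold.
Four-fold degenerate third positions: 6.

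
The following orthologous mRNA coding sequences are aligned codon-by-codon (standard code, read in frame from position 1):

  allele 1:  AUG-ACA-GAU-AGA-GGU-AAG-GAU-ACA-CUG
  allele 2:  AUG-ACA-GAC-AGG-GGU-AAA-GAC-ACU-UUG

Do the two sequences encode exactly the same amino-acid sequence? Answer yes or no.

yes

Codon 1: AUG Met / AUG Met — identical.
Codon 2: ACA Thr / ACA Thr — identical.
Codon 3: GAU Asp / GAC Asp — synonymous.
Codon 4: AGA Arg / AGG Arg — synonymous.
Codon 5: GGU Gly / GGU Gly — identical.
Codon 6: AAG Lys / AAA Lys — synonymous.
Codon 7: GAU Asp / GAC Asp — synonymous.
Codon 8: ACA Thr / ACU Thr — synonymous.
Codon 9: CUG Leu / UUG Leu — synonymous.
Nonsynonymous differences: 0 → same protein.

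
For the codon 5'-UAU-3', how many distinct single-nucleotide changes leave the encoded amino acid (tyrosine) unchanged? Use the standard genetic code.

1

Position 1: none → 0 synonymous.
Position 2: none → 0 synonymous.
Position 3: UAC → 1 synonymous.
Total: 0 + 0 + 1 = 1.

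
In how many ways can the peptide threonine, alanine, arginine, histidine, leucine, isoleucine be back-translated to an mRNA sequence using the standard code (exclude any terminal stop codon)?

3456

Thr: 4 codons.
Ala: 4 codons.
Arg: 6 codons.
His: 2 codons.
Leu: 6 codons.
Ile: 3 codons.
4 × 4 × 6 × 2 × 6 × 3 = 3456.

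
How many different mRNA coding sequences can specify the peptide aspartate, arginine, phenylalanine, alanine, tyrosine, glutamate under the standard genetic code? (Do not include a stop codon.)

384

Asp: 2 codons.
Arg: 6 codons.
Phe: 2 codons.
Ala: 4 codons.
Tyr: 2 codons.
Glu: 2 codons.
2 × 6 × 2 × 4 × 2 × 2 = 384.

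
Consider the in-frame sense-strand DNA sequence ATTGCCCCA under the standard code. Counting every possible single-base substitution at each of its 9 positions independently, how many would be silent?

8

Codon 1 (ATT, Ile): 2 synonymous substitutions.
Codon 2 (GCC, Ala): 3 synonymous substitutions.
Codon 3 (CCA, Pro): 3 synonymous substitutions.
Total: 2 + 3 + 3 = 8.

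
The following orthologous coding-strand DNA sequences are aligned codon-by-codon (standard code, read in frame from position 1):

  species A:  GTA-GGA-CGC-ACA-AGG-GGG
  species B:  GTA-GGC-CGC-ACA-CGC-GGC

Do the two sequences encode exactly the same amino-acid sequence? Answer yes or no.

yes

Codon 1: GTA Val / GTA Val — identical.
Codon 2: GGA Gly / GGC Gly — synonymous.
Codon 3: CGC Arg / CGC Arg — identical.
Codon 4: ACA Thr / ACA Thr — identical.
Codon 5: AGG Arg / CGC Arg — synonymous.
Codon 6: GGG Gly / GGC Gly — synonymous.
Nonsynonymous differences: 0 → same protein.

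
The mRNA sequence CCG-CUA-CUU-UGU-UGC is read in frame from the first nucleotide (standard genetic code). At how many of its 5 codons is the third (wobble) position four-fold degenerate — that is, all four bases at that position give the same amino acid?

Codon 1 CCG (Pro): third position 4-fold.
Codon 2 CUA (Leu): third position 4-fold.
Codon 3 CUU (Leu): third position 4-fold.
Codon 4 UGU (Cys): third position 2-fold.
Codon 5 UGC (Cys): third position 2-fold.
Four-fold degenerate third positions: 3.

3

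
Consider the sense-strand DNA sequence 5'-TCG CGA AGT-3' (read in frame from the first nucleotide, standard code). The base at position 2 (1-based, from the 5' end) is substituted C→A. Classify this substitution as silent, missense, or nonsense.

Position 2 falls in codon 1: TCG → Ser.
After the substitution the codon is TAG → Stop.
The new codon is a stop codon, so this is a nonsense mutation.

nonsense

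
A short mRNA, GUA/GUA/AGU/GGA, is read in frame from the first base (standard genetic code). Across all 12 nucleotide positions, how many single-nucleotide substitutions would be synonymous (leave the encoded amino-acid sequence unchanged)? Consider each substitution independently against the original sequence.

10

Codon 1 (GUA, Val): 3 synonymous substitutions.
Codon 2 (GUA, Val): 3 synonymous substitutions.
Codon 3 (AGU, Ser): 1 synonymous substitution.
Codon 4 (GGA, Gly): 3 synonymous substitutions.
Total: 3 + 3 + 1 + 3 = 10.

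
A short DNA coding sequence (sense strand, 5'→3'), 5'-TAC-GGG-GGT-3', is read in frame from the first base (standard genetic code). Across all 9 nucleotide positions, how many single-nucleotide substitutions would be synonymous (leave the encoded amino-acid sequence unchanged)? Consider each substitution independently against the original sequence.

7

Codon 1 (TAC, Tyr): 1 synonymous substitution.
Codon 2 (GGG, Gly): 3 synonymous substitutions.
Codon 3 (GGT, Gly): 3 synonymous substitutions.
Total: 1 + 3 + 3 = 7.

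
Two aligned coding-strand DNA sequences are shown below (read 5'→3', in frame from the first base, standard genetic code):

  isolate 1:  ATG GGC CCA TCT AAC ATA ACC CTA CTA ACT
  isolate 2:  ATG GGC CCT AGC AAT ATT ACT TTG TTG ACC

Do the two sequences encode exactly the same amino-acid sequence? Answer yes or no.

Codon 1: ATG Met / ATG Met — identical.
Codon 2: GGC Gly / GGC Gly — identical.
Codon 3: CCA Pro / CCT Pro — synonymous.
Codon 4: TCT Ser / AGC Ser — synonymous.
Codon 5: AAC Asn / AAT Asn — synonymous.
Codon 6: ATA Ile / ATT Ile — synonymous.
Codon 7: ACC Thr / ACT Thr — synonymous.
Codon 8: CTA Leu / TTG Leu — synonymous.
Codon 9: CTA Leu / TTG Leu — synonymous.
Codon 10: ACT Thr / ACC Thr — synonymous.
Nonsynonymous differences: 0 → same protein.

yes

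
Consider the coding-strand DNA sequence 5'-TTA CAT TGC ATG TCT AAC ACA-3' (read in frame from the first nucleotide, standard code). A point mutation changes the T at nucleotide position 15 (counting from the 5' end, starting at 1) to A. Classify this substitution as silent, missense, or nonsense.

silent

Position 15 falls in codon 5: TCT → Ser.
After the substitution the codon is TCA → Ser.
Both encode Ser, so the change is synonymous.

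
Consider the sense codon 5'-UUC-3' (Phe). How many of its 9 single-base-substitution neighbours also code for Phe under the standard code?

Position 1: none → 0 synonymous.
Position 2: none → 0 synonymous.
Position 3: UUU → 1 synonymous.
Total: 0 + 0 + 1 = 1.

1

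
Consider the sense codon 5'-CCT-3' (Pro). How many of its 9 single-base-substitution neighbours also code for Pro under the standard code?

Position 1: none → 0 synonymous.
Position 2: none → 0 synonymous.
Position 3: CCC, CCA, CCG → 3 synonymous.
Total: 0 + 0 + 3 = 3.

3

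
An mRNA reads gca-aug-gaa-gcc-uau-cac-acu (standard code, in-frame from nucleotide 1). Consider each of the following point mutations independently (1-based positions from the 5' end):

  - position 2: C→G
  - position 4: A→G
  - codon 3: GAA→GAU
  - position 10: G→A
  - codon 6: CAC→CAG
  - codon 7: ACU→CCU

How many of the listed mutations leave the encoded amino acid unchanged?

Codon 1: GCA (Ala) → GGA (Gly) — missense.
Codon 2: AUG (Met) → GUG (Val) — missense.
Codon 3: GAA (Glu) → GAU (Asp) — missense.
Codon 4: GCC (Ala) → ACC (Thr) — missense.
Codon 6: CAC (His) → CAG (Gln) — missense.
Codon 7: ACU (Thr) → CCU (Pro) — missense.
Synonymous: 0 of 6.

0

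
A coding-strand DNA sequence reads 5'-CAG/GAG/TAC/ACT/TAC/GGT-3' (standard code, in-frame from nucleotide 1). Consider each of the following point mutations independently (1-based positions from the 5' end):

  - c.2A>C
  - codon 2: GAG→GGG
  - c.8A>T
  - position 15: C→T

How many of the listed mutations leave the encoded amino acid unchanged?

Codon 1: CAG (Gln) → CCG (Pro) — missense.
Codon 2: GAG (Glu) → GGG (Gly) — missense.
Codon 3: TAC (Tyr) → TTC (Phe) — missense.
Codon 5: TAC (Tyr) → TAT (Tyr) — synonymous.
Synonymous: 1 of 4.

1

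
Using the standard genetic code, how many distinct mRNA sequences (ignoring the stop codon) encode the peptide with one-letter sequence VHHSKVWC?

1536

Val: 4 codons.
His: 2 codons.
His: 2 codons.
Ser: 6 codons.
Lys: 2 codons.
Val: 4 codons.
Trp: 1 codon.
Cys: 2 codons.
4 × 2 × 2 × 6 × 2 × 4 × 1 × 2 = 1536.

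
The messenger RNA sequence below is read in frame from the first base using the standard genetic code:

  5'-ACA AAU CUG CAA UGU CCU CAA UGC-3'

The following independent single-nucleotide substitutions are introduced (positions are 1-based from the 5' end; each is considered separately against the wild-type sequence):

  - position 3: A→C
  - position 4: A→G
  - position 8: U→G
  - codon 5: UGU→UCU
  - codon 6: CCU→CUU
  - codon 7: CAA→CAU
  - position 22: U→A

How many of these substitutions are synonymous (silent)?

1

Codon 1: ACA (Thr) → ACC (Thr) — synonymous.
Codon 2: AAU (Asn) → GAU (Asp) — missense.
Codon 3: CUG (Leu) → CGG (Arg) — missense.
Codon 5: UGU (Cys) → UCU (Ser) — missense.
Codon 6: CCU (Pro) → CUU (Leu) — missense.
Codon 7: CAA (Gln) → CAU (His) — missense.
Codon 8: UGC (Cys) → AGC (Ser) — missense.
Synonymous: 1 of 7.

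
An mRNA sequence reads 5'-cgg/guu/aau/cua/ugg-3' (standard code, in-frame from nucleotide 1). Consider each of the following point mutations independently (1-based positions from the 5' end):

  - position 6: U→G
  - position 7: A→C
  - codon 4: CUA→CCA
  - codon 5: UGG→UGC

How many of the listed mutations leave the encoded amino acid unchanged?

1

Codon 2: GUU (Val) → GUG (Val) — synonymous.
Codon 3: AAU (Asn) → CAU (His) — missense.
Codon 4: CUA (Leu) → CCA (Pro) — missense.
Codon 5: UGG (Trp) → UGC (Cys) — missense.
Synonymous: 1 of 4.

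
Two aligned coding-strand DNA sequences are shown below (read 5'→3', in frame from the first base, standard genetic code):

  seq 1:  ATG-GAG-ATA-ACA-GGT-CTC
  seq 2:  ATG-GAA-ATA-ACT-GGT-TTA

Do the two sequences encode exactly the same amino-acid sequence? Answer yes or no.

yes

Codon 1: ATG Met / ATG Met — identical.
Codon 2: GAG Glu / GAA Glu — synonymous.
Codon 3: ATA Ile / ATA Ile — identical.
Codon 4: ACA Thr / ACT Thr — synonymous.
Codon 5: GGT Gly / GGT Gly — identical.
Codon 6: CTC Leu / TTA Leu — synonymous.
Nonsynonymous differences: 0 → same protein.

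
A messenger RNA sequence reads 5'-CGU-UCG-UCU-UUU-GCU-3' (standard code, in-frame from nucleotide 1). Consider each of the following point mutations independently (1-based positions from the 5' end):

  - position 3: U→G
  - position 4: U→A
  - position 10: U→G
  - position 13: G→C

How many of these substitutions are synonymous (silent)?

Codon 1: CGU (Arg) → CGG (Arg) — synonymous.
Codon 2: UCG (Ser) → ACG (Thr) — missense.
Codon 4: UUU (Phe) → GUU (Val) — missense.
Codon 5: GCU (Ala) → CCU (Pro) — missense.
Synonymous: 1 of 4.

1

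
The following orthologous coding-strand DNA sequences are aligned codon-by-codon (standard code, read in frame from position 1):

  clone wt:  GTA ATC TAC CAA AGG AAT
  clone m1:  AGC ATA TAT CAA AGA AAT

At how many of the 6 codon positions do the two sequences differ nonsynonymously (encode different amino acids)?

1

Codon 1: GTA Val / AGC Ser — nonsynonymous.
Codon 2: ATC Ile / ATA Ile — synonymous.
Codon 3: TAC Tyr / TAT Tyr — synonymous.
Codon 4: CAA Gln / CAA Gln — identical.
Codon 5: AGG Arg / AGA Arg — synonymous.
Codon 6: AAT Asn / AAT Asn — identical.
Nonsynonymous differences: 1.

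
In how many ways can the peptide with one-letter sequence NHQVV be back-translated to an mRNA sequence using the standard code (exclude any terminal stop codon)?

Asn: 2 codons.
His: 2 codons.
Gln: 2 codons.
Val: 4 codons.
Val: 4 codons.
2 × 2 × 2 × 4 × 4 = 128.

128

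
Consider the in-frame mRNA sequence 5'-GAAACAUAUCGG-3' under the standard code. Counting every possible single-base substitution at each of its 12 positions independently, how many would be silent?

Codon 1 (GAA, Glu): 1 synonymous substitution.
Codon 2 (ACA, Thr): 3 synonymous substitutions.
Codon 3 (UAU, Tyr): 1 synonymous substitution.
Codon 4 (CGG, Arg): 4 synonymous substitutions.
Total: 1 + 3 + 1 + 4 = 9.

9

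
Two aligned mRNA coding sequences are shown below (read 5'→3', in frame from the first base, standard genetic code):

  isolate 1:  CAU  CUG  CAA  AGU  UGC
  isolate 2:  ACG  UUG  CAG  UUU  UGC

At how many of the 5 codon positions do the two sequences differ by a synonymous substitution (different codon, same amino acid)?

2

Codon 1: CAU His / ACG Thr — nonsynonymous.
Codon 2: CUG Leu / UUG Leu — synonymous.
Codon 3: CAA Gln / CAG Gln — synonymous.
Codon 4: AGU Ser / UUU Phe — nonsynonymous.
Codon 5: UGC Cys / UGC Cys — identical.
Synonymous differences: 2.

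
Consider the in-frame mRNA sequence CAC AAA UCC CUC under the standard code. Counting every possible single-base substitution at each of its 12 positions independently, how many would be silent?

Codon 1 (CAC, His): 1 synonymous substitution.
Codon 2 (AAA, Lys): 1 synonymous substitution.
Codon 3 (UCC, Ser): 3 synonymous substitutions.
Codon 4 (CUC, Leu): 3 synonymous substitutions.
Total: 1 + 1 + 3 + 3 = 8.

8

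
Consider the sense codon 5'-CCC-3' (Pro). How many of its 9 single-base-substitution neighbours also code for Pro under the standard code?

3

Position 1: none → 0 synonymous.
Position 2: none → 0 synonymous.
Position 3: CCT, CCA, CCG → 3 synonymous.
Total: 0 + 0 + 3 = 3.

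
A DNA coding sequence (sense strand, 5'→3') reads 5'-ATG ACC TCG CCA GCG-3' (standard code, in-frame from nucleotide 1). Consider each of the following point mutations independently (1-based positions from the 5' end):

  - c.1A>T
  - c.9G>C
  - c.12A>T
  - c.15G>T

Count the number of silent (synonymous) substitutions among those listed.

3

Codon 1: ATG (Met) → TTG (Leu) — missense.
Codon 3: TCG (Ser) → TCC (Ser) — synonymous.
Codon 4: CCA (Pro) → CCT (Pro) — synonymous.
Codon 5: GCG (Ala) → GCT (Ala) — synonymous.
Synonymous: 3 of 4.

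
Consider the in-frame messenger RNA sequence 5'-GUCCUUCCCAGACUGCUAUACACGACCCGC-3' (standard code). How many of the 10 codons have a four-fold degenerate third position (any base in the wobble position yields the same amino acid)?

8

Codon 1 GUC (Val): third position 4-fold.
Codon 2 CUU (Leu): third position 4-fold.
Codon 3 CCC (Pro): third position 4-fold.
Codon 4 AGA (Arg): third position 2-fold.
Codon 5 CUG (Leu): third position 4-fold.
Codon 6 CUA (Leu): third position 4-fold.
Codon 7 UAC (Tyr): third position 2-fold.
Codon 8 ACG (Thr): third position 4-fold.
Codon 9 ACC (Thr): third position 4-fold.
Codon 10 CGC (Arg): third position 4-fold.
Four-fold degenerate third positions: 8.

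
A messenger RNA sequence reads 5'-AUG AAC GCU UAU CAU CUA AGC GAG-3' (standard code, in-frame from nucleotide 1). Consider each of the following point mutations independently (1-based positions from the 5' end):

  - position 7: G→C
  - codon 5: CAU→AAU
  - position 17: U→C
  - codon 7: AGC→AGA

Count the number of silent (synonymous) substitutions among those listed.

Codon 3: GCU (Ala) → CCU (Pro) — missense.
Codon 5: CAU (His) → AAU (Asn) — missense.
Codon 6: CUA (Leu) → CCA (Pro) — missense.
Codon 7: AGC (Ser) → AGA (Arg) — missense.
Synonymous: 0 of 4.

0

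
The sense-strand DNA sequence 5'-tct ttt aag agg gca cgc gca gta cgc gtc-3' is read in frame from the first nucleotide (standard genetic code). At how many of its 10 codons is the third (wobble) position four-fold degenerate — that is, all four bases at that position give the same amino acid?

7

Codon 1 TCT (Ser): third position 4-fold.
Codon 2 TTT (Phe): third position 2-fold.
Codon 3 AAG (Lys): third position 2-fold.
Codon 4 AGG (Arg): third position 2-fold.
Codon 5 GCA (Ala): third position 4-fold.
Codon 6 CGC (Arg): third position 4-fold.
Codon 7 GCA (Ala): third position 4-fold.
Codon 8 GTA (Val): third position 4-fold.
Codon 9 CGC (Arg): third position 4-fold.
Codon 10 GTC (Val): third position 4-fold.
Four-fold degenerate third positions: 7.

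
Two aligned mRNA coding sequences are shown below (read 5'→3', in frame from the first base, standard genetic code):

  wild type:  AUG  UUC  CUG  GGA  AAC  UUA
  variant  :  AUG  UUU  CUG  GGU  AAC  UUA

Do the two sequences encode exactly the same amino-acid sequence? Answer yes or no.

Codon 1: AUG Met / AUG Met — identical.
Codon 2: UUC Phe / UUU Phe — synonymous.
Codon 3: CUG Leu / CUG Leu — identical.
Codon 4: GGA Gly / GGU Gly — synonymous.
Codon 5: AAC Asn / AAC Asn — identical.
Codon 6: UUA Leu / UUA Leu — identical.
Nonsynonymous differences: 0 → same protein.

yes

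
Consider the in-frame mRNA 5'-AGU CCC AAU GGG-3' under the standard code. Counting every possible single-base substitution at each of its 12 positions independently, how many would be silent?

Codon 1 (AGU, Ser): 1 synonymous substitution.
Codon 2 (CCC, Pro): 3 synonymous substitutions.
Codon 3 (AAU, Asn): 1 synonymous substitution.
Codon 4 (GGG, Gly): 3 synonymous substitutions.
Total: 1 + 3 + 1 + 3 = 8.

8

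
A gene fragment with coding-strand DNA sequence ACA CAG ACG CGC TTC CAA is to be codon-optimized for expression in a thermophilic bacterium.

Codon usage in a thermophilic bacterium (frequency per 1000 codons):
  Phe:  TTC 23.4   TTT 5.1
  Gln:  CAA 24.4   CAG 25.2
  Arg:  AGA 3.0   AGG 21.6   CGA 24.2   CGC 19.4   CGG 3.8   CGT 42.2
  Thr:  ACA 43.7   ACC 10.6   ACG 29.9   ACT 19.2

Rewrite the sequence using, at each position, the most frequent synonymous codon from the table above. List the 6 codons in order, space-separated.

ACA CAG ACA CGT TTC CAG

Codon 1 (Thr): best is ACA at 43.7.
Codon 2 (Gln): best is CAG at 25.2.
Codon 3 (Thr): best is ACA at 43.7.
Codon 4 (Arg): best is CGT at 42.2.
Codon 5 (Phe): best is TTC at 23.4.
Codon 6 (Gln): best is CAG at 25.2.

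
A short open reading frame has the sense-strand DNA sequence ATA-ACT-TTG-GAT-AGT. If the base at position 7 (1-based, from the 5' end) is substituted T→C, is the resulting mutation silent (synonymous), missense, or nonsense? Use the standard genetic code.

silent

Position 7 falls in codon 3: TTG → Leu.
After the substitution the codon is CTG → Leu.
Both encode Leu, so the change is synonymous.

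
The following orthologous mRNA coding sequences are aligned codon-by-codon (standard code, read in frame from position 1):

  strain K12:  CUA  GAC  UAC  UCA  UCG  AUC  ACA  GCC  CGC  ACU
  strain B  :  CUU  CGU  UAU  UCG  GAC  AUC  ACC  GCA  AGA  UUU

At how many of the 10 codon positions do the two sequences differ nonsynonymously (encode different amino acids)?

Codon 1: CUA Leu / CUU Leu — synonymous.
Codon 2: GAC Asp / CGU Arg — nonsynonymous.
Codon 3: UAC Tyr / UAU Tyr — synonymous.
Codon 4: UCA Ser / UCG Ser — synonymous.
Codon 5: UCG Ser / GAC Asp — nonsynonymous.
Codon 6: AUC Ile / AUC Ile — identical.
Codon 7: ACA Thr / ACC Thr — synonymous.
Codon 8: GCC Ala / GCA Ala — synonymous.
Codon 9: CGC Arg / AGA Arg — synonymous.
Codon 10: ACU Thr / UUU Phe — nonsynonymous.
Nonsynonymous differences: 3.

3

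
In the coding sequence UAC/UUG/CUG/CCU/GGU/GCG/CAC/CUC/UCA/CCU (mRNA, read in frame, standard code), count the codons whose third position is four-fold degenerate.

7

Codon 1 UAC (Tyr): third position 2-fold.
Codon 2 UUG (Leu): third position 2-fold.
Codon 3 CUG (Leu): third position 4-fold.
Codon 4 CCU (Pro): third position 4-fold.
Codon 5 GGU (Gly): third position 4-fold.
Codon 6 GCG (Ala): third position 4-fold.
Codon 7 CAC (His): third position 2-fold.
Codon 8 CUC (Leu): third position 4-fold.
Codon 9 UCA (Ser): third position 4-fold.
Codon 10 CCU (Pro): third position 4-fold.
Four-fold degenerate third positions: 7.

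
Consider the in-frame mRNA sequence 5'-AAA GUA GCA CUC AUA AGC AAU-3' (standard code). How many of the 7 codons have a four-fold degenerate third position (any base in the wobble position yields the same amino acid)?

Codon 1 AAA (Lys): third position 2-fold.
Codon 2 GUA (Val): third position 4-fold.
Codon 3 GCA (Ala): third position 4-fold.
Codon 4 CUC (Leu): third position 4-fold.
Codon 5 AUA (Ile): third position 3-fold.
Codon 6 AGC (Ser): third position 2-fold.
Codon 7 AAU (Asn): third position 2-fold.
Four-fold degenerate third positions: 3.

3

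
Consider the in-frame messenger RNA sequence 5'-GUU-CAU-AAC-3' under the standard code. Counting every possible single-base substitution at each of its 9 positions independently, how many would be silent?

5

Codon 1 (GUU, Val): 3 synonymous substitutions.
Codon 2 (CAU, His): 1 synonymous substitution.
Codon 3 (AAC, Asn): 1 synonymous substitution.
Total: 3 + 1 + 1 = 5.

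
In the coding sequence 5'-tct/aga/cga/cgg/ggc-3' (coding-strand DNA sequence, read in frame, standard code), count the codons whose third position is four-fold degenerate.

4

Codon 1 TCT (Ser): third position 4-fold.
Codon 2 AGA (Arg): third position 2-fold.
Codon 3 CGA (Arg): third position 4-fold.
Codon 4 CGG (Arg): third position 4-fold.
Codon 5 GGC (Gly): third position 4-fold.
Four-fold degenerate third positions: 4.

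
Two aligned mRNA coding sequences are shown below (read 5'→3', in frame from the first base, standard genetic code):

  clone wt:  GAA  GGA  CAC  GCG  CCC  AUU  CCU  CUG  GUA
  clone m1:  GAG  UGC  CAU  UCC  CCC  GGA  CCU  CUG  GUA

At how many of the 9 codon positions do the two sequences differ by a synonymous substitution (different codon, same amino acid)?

Codon 1: GAA Glu / GAG Glu — synonymous.
Codon 2: GGA Gly / UGC Cys — nonsynonymous.
Codon 3: CAC His / CAU His — synonymous.
Codon 4: GCG Ala / UCC Ser — nonsynonymous.
Codon 5: CCC Pro / CCC Pro — identical.
Codon 6: AUU Ile / GGA Gly — nonsynonymous.
Codon 7: CCU Pro / CCU Pro — identical.
Codon 8: CUG Leu / CUG Leu — identical.
Codon 9: GUA Val / GUA Val — identical.
Synonymous differences: 2.

2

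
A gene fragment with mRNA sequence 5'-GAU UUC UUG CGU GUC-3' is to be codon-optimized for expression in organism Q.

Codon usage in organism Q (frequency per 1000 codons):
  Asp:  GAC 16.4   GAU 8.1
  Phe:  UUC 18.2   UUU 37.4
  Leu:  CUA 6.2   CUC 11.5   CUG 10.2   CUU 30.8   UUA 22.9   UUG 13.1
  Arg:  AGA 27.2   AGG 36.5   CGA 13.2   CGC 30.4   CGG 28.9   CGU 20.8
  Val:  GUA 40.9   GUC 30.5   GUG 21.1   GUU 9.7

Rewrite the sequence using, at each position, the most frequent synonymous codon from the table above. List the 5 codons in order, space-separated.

GAC UUU CUU AGG GUA

Codon 1 (Asp): best is GAC at 16.4.
Codon 2 (Phe): best is UUU at 37.4.
Codon 3 (Leu): best is CUU at 30.8.
Codon 4 (Arg): best is AGG at 36.5.
Codon 5 (Val): best is GUA at 40.9.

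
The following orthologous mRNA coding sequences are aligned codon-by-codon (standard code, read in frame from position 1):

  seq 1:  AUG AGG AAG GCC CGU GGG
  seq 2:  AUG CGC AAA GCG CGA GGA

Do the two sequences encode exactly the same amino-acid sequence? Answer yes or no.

yes

Codon 1: AUG Met / AUG Met — identical.
Codon 2: AGG Arg / CGC Arg — synonymous.
Codon 3: AAG Lys / AAA Lys — synonymous.
Codon 4: GCC Ala / GCG Ala — synonymous.
Codon 5: CGU Arg / CGA Arg — synonymous.
Codon 6: GGG Gly / GGA Gly — synonymous.
Nonsynonymous differences: 0 → same protein.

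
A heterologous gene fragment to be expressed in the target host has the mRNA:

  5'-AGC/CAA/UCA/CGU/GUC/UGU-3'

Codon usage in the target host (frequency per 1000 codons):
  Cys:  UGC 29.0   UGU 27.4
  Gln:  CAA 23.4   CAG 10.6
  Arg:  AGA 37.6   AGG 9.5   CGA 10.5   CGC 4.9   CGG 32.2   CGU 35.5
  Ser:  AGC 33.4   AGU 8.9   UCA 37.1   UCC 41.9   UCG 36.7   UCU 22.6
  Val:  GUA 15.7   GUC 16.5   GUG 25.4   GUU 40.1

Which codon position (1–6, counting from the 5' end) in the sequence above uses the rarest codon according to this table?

5

Codon 1 AGC (Ser): 33.4 per 1000.
Codon 2 CAA (Gln): 23.4 per 1000.
Codon 3 UCA (Ser): 37.1 per 1000.
Codon 4 CGU (Arg): 35.5 per 1000.
Codon 5 GUC (Val): 16.5 per 1000.
Codon 6 UGU (Cys): 27.4 per 1000.
Lowest frequency is 16.5 at codon 5.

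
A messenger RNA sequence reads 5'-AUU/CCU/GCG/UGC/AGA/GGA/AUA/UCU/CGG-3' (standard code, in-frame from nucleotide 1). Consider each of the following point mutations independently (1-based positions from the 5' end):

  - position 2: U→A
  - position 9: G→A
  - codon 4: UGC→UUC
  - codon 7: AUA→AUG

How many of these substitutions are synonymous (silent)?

Codon 1: AUU (Ile) → AAU (Asn) — missense.
Codon 3: GCG (Ala) → GCA (Ala) — synonymous.
Codon 4: UGC (Cys) → UUC (Phe) — missense.
Codon 7: AUA (Ile) → AUG (Met) — missense.
Synonymous: 1 of 4.

1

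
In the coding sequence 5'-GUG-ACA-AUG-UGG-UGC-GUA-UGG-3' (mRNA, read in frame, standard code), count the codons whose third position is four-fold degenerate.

Codon 1 GUG (Val): third position 4-fold.
Codon 2 ACA (Thr): third position 4-fold.
Codon 3 AUG (Met): third position 1-fold.
Codon 4 UGG (Trp): third position 1-fold.
Codon 5 UGC (Cys): third position 2-fold.
Codon 6 GUA (Val): third position 4-fold.
Codon 7 UGG (Trp): third position 1-fold.
Four-fold degenerate third positions: 3.

3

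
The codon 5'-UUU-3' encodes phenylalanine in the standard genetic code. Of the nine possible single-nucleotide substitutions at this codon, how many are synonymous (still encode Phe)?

1

Position 1: none → 0 synonymous.
Position 2: none → 0 synonymous.
Position 3: UUC → 1 synonymous.
Total: 0 + 0 + 1 = 1.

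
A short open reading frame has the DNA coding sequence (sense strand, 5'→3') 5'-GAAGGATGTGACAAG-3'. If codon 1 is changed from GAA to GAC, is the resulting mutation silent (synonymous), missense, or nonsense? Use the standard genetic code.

missense

Position 3 falls in codon 1: GAA → Glu.
After the substitution the codon is GAC → Asp.
Glu ≠ Asp, so this is a missense mutation.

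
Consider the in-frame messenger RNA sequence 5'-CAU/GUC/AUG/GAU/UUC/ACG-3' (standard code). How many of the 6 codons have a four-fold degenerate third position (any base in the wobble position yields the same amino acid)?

Codon 1 CAU (His): third position 2-fold.
Codon 2 GUC (Val): third position 4-fold.
Codon 3 AUG (Met): third position 1-fold.
Codon 4 GAU (Asp): third position 2-fold.
Codon 5 UUC (Phe): third position 2-fold.
Codon 6 ACG (Thr): third position 4-fold.
Four-fold degenerate third positions: 2.

2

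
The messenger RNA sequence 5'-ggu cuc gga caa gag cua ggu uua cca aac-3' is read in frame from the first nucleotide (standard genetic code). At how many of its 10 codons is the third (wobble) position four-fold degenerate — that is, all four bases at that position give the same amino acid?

Codon 1 GGU (Gly): third position 4-fold.
Codon 2 CUC (Leu): third position 4-fold.
Codon 3 GGA (Gly): third position 4-fold.
Codon 4 CAA (Gln): third position 2-fold.
Codon 5 GAG (Glu): third position 2-fold.
Codon 6 CUA (Leu): third position 4-fold.
Codon 7 GGU (Gly): third position 4-fold.
Codon 8 UUA (Leu): third position 2-fold.
Codon 9 CCA (Pro): third position 4-fold.
Codon 10 AAC (Asn): third position 2-fold.
Four-fold degenerate third positions: 6.

6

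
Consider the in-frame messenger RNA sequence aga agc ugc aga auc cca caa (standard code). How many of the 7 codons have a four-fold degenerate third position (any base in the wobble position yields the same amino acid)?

1

Codon 1 AGA (Arg): third position 2-fold.
Codon 2 AGC (Ser): third position 2-fold.
Codon 3 UGC (Cys): third position 2-fold.
Codon 4 AGA (Arg): third position 2-fold.
Codon 5 AUC (Ile): third position 3-fold.
Codon 6 CCA (Pro): third position 4-fold.
Codon 7 CAA (Gln): third position 2-fold.
Four-fold degenerate third positions: 1.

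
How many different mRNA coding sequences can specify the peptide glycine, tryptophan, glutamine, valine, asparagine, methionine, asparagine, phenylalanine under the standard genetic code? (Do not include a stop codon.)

256

Gly: 4 codons.
Trp: 1 codon.
Gln: 2 codons.
Val: 4 codons.
Asn: 2 codons.
Met: 1 codon.
Asn: 2 codons.
Phe: 2 codons.
4 × 1 × 2 × 4 × 2 × 1 × 2 × 2 = 256.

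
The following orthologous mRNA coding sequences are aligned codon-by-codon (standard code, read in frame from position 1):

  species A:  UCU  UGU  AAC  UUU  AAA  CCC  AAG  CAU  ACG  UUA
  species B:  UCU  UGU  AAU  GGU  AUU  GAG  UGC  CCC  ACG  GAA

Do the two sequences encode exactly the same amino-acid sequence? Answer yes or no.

no

Codon 1: UCU Ser / UCU Ser — identical.
Codon 2: UGU Cys / UGU Cys — identical.
Codon 3: AAC Asn / AAU Asn — synonymous.
Codon 4: UUU Phe / GGU Gly — nonsynonymous.
Codon 5: AAA Lys / AUU Ile — nonsynonymous.
Codon 6: CCC Pro / GAG Glu — nonsynonymous.
Codon 7: AAG Lys / UGC Cys — nonsynonymous.
Codon 8: CAU His / CCC Pro — nonsynonymous.
Codon 9: ACG Thr / ACG Thr — identical.
Codon 10: UUA Leu / GAA Glu — nonsynonymous.
Nonsynonymous differences: 6 → different protein.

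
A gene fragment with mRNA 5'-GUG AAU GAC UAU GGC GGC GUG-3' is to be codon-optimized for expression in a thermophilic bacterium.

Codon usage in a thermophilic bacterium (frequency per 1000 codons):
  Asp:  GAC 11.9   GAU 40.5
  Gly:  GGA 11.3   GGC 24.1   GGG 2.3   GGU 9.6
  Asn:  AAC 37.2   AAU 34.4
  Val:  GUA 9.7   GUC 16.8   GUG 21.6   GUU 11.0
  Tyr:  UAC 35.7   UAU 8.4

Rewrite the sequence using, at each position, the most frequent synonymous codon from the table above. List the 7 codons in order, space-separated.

GUG AAC GAU UAC GGC GGC GUG

Codon 1 (Val): best is GUG at 21.6.
Codon 2 (Asn): best is AAC at 37.2.
Codon 3 (Asp): best is GAU at 40.5.
Codon 4 (Tyr): best is UAC at 35.7.
Codon 5 (Gly): best is GGC at 24.1.
Codon 6 (Gly): best is GGC at 24.1.
Codon 7 (Val): best is GUG at 21.6.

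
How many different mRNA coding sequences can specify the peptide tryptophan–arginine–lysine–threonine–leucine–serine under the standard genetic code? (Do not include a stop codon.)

1728

Trp: 1 codon.
Arg: 6 codons.
Lys: 2 codons.
Thr: 4 codons.
Leu: 6 codons.
Ser: 6 codons.
1 × 6 × 2 × 4 × 6 × 6 = 1728.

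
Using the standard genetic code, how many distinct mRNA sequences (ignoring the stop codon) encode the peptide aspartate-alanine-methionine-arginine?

48

Asp: 2 codons.
Ala: 4 codons.
Met: 1 codon.
Arg: 6 codons.
2 × 4 × 1 × 6 = 48.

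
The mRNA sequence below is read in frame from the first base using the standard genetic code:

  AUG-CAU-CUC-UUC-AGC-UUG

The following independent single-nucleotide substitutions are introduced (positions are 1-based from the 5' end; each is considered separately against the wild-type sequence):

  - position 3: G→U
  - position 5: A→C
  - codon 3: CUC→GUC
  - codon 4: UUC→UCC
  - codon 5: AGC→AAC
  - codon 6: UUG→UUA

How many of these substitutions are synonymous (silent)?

Codon 1: AUG (Met) → AUU (Ile) — missense.
Codon 2: CAU (His) → CCU (Pro) — missense.
Codon 3: CUC (Leu) → GUC (Val) — missense.
Codon 4: UUC (Phe) → UCC (Ser) — missense.
Codon 5: AGC (Ser) → AAC (Asn) — missense.
Codon 6: UUG (Leu) → UUA (Leu) — synonymous.
Synonymous: 1 of 6.

1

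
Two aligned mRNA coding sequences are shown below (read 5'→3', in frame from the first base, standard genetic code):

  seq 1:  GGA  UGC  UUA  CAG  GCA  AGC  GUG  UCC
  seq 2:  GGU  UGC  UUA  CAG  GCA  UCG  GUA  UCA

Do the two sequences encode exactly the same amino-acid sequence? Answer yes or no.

yes

Codon 1: GGA Gly / GGU Gly — synonymous.
Codon 2: UGC Cys / UGC Cys — identical.
Codon 3: UUA Leu / UUA Leu — identical.
Codon 4: CAG Gln / CAG Gln — identical.
Codon 5: GCA Ala / GCA Ala — identical.
Codon 6: AGC Ser / UCG Ser — synonymous.
Codon 7: GUG Val / GUA Val — synonymous.
Codon 8: UCC Ser / UCA Ser — synonymous.
Nonsynonymous differences: 0 → same protein.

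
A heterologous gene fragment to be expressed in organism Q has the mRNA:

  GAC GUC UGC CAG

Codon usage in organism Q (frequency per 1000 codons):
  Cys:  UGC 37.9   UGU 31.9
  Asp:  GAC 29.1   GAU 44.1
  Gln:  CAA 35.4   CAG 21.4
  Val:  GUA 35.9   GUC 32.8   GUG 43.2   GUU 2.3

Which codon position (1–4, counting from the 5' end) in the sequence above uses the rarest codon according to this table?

4

Codon 1 GAC (Asp): 29.1 per 1000.
Codon 2 GUC (Val): 32.8 per 1000.
Codon 3 UGC (Cys): 37.9 per 1000.
Codon 4 CAG (Gln): 21.4 per 1000.
Lowest frequency is 21.4 at codon 4.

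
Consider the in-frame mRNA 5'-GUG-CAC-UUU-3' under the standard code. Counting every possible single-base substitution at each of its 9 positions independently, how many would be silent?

Codon 1 (GUG, Val): 3 synonymous substitutions.
Codon 2 (CAC, His): 1 synonymous substitution.
Codon 3 (UUU, Phe): 1 synonymous substitution.
Total: 3 + 1 + 1 = 5.

5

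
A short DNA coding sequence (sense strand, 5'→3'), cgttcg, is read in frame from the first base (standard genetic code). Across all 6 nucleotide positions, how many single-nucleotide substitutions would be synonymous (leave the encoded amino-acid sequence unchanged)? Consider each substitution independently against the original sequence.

6

Codon 1 (CGT, Arg): 3 synonymous substitutions.
Codon 2 (TCG, Ser): 3 synonymous substitutions.
Total: 3 + 3 = 6.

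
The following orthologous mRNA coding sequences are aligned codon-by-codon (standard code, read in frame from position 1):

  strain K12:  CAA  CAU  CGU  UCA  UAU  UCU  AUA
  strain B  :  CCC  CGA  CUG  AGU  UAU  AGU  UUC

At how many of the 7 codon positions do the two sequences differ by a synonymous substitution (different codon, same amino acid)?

Codon 1: CAA Gln / CCC Pro — nonsynonymous.
Codon 2: CAU His / CGA Arg — nonsynonymous.
Codon 3: CGU Arg / CUG Leu — nonsynonymous.
Codon 4: UCA Ser / AGU Ser — synonymous.
Codon 5: UAU Tyr / UAU Tyr — identical.
Codon 6: UCU Ser / AGU Ser — synonymous.
Codon 7: AUA Ile / UUC Phe — nonsynonymous.
Synonymous differences: 2.

2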